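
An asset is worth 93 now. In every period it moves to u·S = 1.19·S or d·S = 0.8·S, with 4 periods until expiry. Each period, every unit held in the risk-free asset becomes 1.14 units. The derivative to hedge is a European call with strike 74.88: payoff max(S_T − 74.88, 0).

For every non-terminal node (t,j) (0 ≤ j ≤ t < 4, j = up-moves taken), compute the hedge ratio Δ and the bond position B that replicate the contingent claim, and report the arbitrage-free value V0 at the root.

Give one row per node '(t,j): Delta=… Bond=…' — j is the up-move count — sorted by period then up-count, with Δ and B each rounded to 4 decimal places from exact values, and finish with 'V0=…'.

Risk-neutral probability p* = (R−d)/(u−d) = (1.14−0.8)/(1.19−0.8) = 0.8718.
Payoff layer (t=4): V(4,0)=0.0000, V(4,1)=0.0000, V(4,2)=9.4063, V(4,3)=50.4958, V(4,4)=111.6165
Node (3,0) S=47.6160: V=(p*·0.0000+(1−p*)·0.0000)/1.14=0.0000; Δ=(0.0000−0.0000)/(56.6630−38.0928)=0.0000; B=V−Δ·S=0.0000
Node (3,1) S=70.8288: V=(p*·9.4063+(1−p*)·0.0000)/1.14=7.1933; Δ=(9.4063−0.0000)/(84.2863−56.6630)=0.3405; B=V−Δ·S=-16.9254
Node (3,2) S=105.3578: V=(p*·50.4958+(1−p*)·9.4063)/1.14=39.6736; Δ=(50.4958−9.4063)/(125.3758−84.2863)=1.0000; B=V−Δ·S=-65.6842
Node (3,3) S=156.7198: V=(p*·111.6165+(1−p*)·50.4958)/1.14=91.0356; Δ=(111.6165−50.4958)/(186.4965−125.3758)=1.0000; B=V−Δ·S=-65.6842
Node (2,0) S=59.5200: V=(p*·7.1933+(1−p*)·0.0000)/1.14=5.5009; Δ=(7.1933−0.0000)/(70.8288−47.6160)=0.3099; B=V−Δ·S=-12.9434
Node (2,1) S=88.5360: V=(p*·39.6736+(1−p*)·7.1933)/1.14=31.1487; Δ=(39.6736−7.1933)/(105.3578−70.8288)=0.9407; B=V−Δ·S=-52.1343
Node (2,2) S=131.6973: V=(p*·91.0356+(1−p*)·39.6736)/1.14=74.0796; Δ=(91.0356−39.6736)/(156.7198−105.3578)=1.0000; B=V−Δ·S=-57.6177
Node (1,0) S=74.4000: V=(p*·31.1487+(1−p*)·5.5009)/1.14=24.4390; Δ=(31.1487−5.5009)/(88.5360−59.5200)=0.8839; B=V−Δ·S=-41.3244
Node (1,1) S=110.6700: V=(p*·74.0796+(1−p*)·31.1487)/1.14=60.1540; Δ=(74.0796−31.1487)/(131.6973−88.5360)=0.9947; B=V−Δ·S=-49.9252
Node (0,0) S=93.0000: V=(p*·60.1540+(1−p*)·24.4390)/1.14=48.7502; Δ=(60.1540−24.4390)/(110.6700−74.4000)=0.9847; B=V−Δ·S=-42.8268
The time-0 hedge costs 48.7502, which is the no-arbitrage price.

(0,0): Delta=0.9847 Bond=-42.8268
(1,0): Delta=0.8839 Bond=-41.3244
(1,1): Delta=0.9947 Bond=-49.9252
(2,0): Delta=0.3099 Bond=-12.9434
(2,1): Delta=0.9407 Bond=-52.1343
(2,2): Delta=1.0000 Bond=-57.6177
(3,0): Delta=0.0000 Bond=0.0000
(3,1): Delta=0.3405 Bond=-16.9254
(3,2): Delta=1.0000 Bond=-65.6842
(3,3): Delta=1.0000 Bond=-65.6842
V0=48.7502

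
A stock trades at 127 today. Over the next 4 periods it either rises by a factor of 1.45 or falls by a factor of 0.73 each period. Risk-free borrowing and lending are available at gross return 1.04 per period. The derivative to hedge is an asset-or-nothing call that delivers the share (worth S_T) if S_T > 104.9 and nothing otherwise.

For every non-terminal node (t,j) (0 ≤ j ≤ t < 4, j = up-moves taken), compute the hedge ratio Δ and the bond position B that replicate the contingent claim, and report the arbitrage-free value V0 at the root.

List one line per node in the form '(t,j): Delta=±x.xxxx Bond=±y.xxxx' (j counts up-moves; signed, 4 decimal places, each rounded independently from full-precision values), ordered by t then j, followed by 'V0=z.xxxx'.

(0,0): Delta=1.2279 Bond=-51.6530
(1,0): Delta=1.3268 Bond=-62.8907
(1,1): Delta=1.1620 Bond=-41.5890
(2,0): Delta=1.2089 Bond=-57.4299
(2,1): Delta=1.4053 Bond=-75.9557
(2,2): Delta=1.0000 Bond=0.0000
(3,0): Delta=0.0000 Bond=0.0000
(3,1): Delta=2.0139 Bond=-138.7211
(3,2): Delta=1.0000 Bond=0.0000
(3,3): Delta=1.0000 Bond=0.0000
V0=104.2846

Since d<R<u, set p* = (R−d)/(u−d) = 0.4306; price each node as the discounted p*-expectation of its children.
Terminal payoffs: V(4,0)=0.0000, V(4,1)=0.0000, V(4,2)=142.2936, V(4,3)=282.6380, V(4,4)=561.4043
(3,0): S=49.4052. Δ = (V_up−V_dn)/(S_up−S_dn) = (0.0000−0.0000)/(71.6375−36.0658) = 0.0000. V = [p*·0.0000 + (1−p*)·0.0000]/1.04 = 0.0000. B = V − Δ·S = 0.0000.
(3,1): S=98.1335. Δ = (V_up−V_dn)/(S_up−S_dn) = (142.2936−0.0000)/(142.2936−71.6375) = 2.0139. V = [p*·142.2936 + (1−p*)·0.0000]/1.04 = 58.9090. B = V − Δ·S = -138.7211.
(3,2): S=194.9228. Δ = (V_up−V_dn)/(S_up−S_dn) = (282.6380−142.2936)/(282.6380−142.2936) = 1.0000. V = [p*·282.6380 + (1−p*)·142.2936]/1.04 = 194.9228. B = V − Δ·S = 0.0000.
(3,3): S=387.1754. Δ = (V_up−V_dn)/(S_up−S_dn) = (561.4043−282.6380)/(561.4043−282.6380) = 1.0000. V = [p*·561.4043 + (1−p*)·282.6380]/1.04 = 387.1754. B = V − Δ·S = 0.0000.
(2,0): S=67.6783. Δ = (V_up−V_dn)/(S_up−S_dn) = (58.9090−0.0000)/(98.1335−49.4052) = 1.2089. V = [p*·58.9090 + (1−p*)·0.0000]/1.04 = 24.3881. B = V − Δ·S = -57.4299.
(2,1): S=134.4295. Δ = (V_up−V_dn)/(S_up−S_dn) = (194.9228−58.9090)/(194.9228−98.1335) = 1.4053. V = [p*·194.9228 + (1−p*)·58.9090]/1.04 = 112.9524. B = V − Δ·S = -75.9557.
(2,2): S=267.0175. Δ = (V_up−V_dn)/(S_up−S_dn) = (387.1754−194.9228)/(387.1754−194.9228) = 1.0000. V = [p*·387.1754 + (1−p*)·194.9228]/1.04 = 267.0175. B = V − Δ·S = 0.0000.
(1,0): S=92.7100. Δ = (V_up−V_dn)/(S_up−S_dn) = (112.9524−24.3881)/(134.4295−67.6783) = 1.3268. V = [p*·112.9524 + (1−p*)·24.3881]/1.04 = 60.1153. B = V − Δ·S = -62.8907.
(1,1): S=184.1500. Δ = (V_up−V_dn)/(S_up−S_dn) = (267.0175−112.9524)/(267.0175−134.4295) = 1.1620. V = [p*·267.0175 + (1−p*)·112.9524]/1.04 = 172.3904. B = V − Δ·S = -41.5890.
(0,0): S=127.0000. Δ = (V_up−V_dn)/(S_up−S_dn) = (172.3904−60.1153)/(184.1500−92.7100) = 1.2279. V = [p*·172.3904 + (1−p*)·60.1153]/1.04 = 104.2846. B = V − Δ·S = -51.6530.
Self-financing check: at every node Δ·S+B equals the discounted successor values.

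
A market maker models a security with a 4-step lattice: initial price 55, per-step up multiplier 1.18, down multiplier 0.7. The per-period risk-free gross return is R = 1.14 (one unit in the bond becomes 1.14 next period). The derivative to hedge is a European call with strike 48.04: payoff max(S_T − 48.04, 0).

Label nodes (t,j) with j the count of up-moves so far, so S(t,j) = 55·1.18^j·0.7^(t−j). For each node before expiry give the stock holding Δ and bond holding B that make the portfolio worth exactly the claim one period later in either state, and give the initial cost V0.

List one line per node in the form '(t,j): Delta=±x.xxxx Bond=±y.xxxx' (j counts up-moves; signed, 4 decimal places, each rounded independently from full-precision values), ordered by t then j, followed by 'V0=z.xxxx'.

(0,0): Delta=0.9359 Bond=-24.6688
(1,0): Delta=0.5324 Bond=-12.5860
(1,1): Delta=0.9577 Bond=-29.5349
(2,0): Delta=0.0000 Bond=0.0000
(2,1): Delta=0.5611 Bond=-15.6524
(2,2): Delta=0.9791 Bond=-35.3077
(3,0): Delta=0.0000 Bond=0.0000
(3,1): Delta=0.0000 Bond=0.0000
(3,2): Delta=0.5914 Bond=-19.4658
(3,3): Delta=1.0000 Bond=-42.1404
V0=26.8078

No-arbitrage ⇒ martingale measure with p* = (R−d)/(u−d) = 0.9167.
Terminal payoffs: V(4,0)=0.0000, V(4,1)=0.0000, V(4,2)=0.0000, V(4,3)=15.2167, V(4,4)=58.5928
Node (3,0) S=18.8650: V=(p*·0.0000+(1−p*)·0.0000)/1.14=0.0000; Δ=(0.0000−0.0000)/(22.2607−13.2055)=0.0000; B=V−Δ·S=0.0000
Node (3,1) S=31.8010: V=(p*·0.0000+(1−p*)·0.0000)/1.14=0.0000; Δ=(0.0000−0.0000)/(37.5252−22.2607)=0.0000; B=V−Δ·S=0.0000
Node (3,2) S=53.6074: V=(p*·15.2167+(1−p*)·0.0000)/1.14=12.2357; Δ=(15.2167−0.0000)/(63.2567−37.5252)=0.5914; B=V−Δ·S=-19.4658
Node (3,3) S=90.3668: V=(p*·58.5928+(1−p*)·15.2167)/1.14=48.2264; Δ=(58.5928−15.2167)/(106.6328−63.2567)=1.0000; B=V−Δ·S=-42.1404
Node (2,0) S=26.9500: V=(p*·0.0000+(1−p*)·0.0000)/1.14=0.0000; Δ=(0.0000−0.0000)/(31.8010−18.8650)=0.0000; B=V−Δ·S=0.0000
Node (2,1) S=45.4300: V=(p*·12.2357+(1−p*)·0.0000)/1.14=9.8386; Δ=(12.2357−0.0000)/(53.6074−31.8010)=0.5611; B=V−Δ·S=-15.6524
Node (2,2) S=76.5820: V=(p*·48.2264+(1−p*)·12.2357)/1.14=39.6730; Δ=(48.2264−12.2357)/(90.3668−53.6074)=0.9791; B=V−Δ·S=-35.3077
Node (1,0) S=38.5000: V=(p*·9.8386+(1−p*)·0.0000)/1.14=7.9112; Δ=(9.8386−0.0000)/(45.4300−26.9500)=0.5324; B=V−Δ·S=-12.5860
Node (1,1) S=64.9000: V=(p*·39.6730+(1−p*)·9.8386)/1.14=32.6200; Δ=(39.6730−9.8386)/(76.5820−45.4300)=0.9577; B=V−Δ·S=-29.5349
Node (0,0) S=55.0000: V=(p*·32.6200+(1−p*)·7.9112)/1.14=26.8078; Δ=(32.6200−7.9112)/(64.9000−38.5000)=0.9359; B=V−Δ·S=-24.6688
The time-0 hedge costs 26.8078, which is the no-arbitrage price.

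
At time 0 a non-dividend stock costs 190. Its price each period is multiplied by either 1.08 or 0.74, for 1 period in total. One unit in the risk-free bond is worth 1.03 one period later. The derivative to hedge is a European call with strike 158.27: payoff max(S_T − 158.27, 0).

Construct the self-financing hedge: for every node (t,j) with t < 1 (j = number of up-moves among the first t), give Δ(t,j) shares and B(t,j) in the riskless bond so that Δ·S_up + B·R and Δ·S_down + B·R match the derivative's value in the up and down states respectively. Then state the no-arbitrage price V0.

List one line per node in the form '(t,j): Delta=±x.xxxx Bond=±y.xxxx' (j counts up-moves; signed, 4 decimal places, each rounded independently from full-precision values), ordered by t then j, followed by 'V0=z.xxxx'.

(0,0): Delta=0.7265 Bond=-99.1668
V0=38.8626

No-arbitrage ⇒ martingale measure with p* = (R−d)/(u−d) = 0.8529.
Payoff layer (t=1): V(1,0)=0.0000, V(1,1)=46.9300
Node (0,0) S=190.0000: V=(p*·46.9300+(1−p*)·0.0000)/1.03=38.8626; Δ=(46.9300−0.0000)/(205.2000−140.6000)=0.7265; B=V−Δ·S=-99.1668
Each (Δ,B) replicates both successor values, so the strategy is self-financing and V0 is arbitrage-free.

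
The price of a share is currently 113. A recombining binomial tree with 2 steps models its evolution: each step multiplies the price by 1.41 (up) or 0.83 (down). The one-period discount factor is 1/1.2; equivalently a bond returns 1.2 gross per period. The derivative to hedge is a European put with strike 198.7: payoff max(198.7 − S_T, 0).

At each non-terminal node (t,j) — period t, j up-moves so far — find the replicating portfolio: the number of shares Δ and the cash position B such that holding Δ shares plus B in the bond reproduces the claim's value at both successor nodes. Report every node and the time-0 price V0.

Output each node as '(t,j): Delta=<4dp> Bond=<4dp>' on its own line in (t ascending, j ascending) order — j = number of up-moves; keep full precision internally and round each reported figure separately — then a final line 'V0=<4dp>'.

(0,0): Delta=-0.7895 Bond=121.5315
(1,0): Delta=-1.0000 Bond=165.5833
(1,1): Delta=-0.7191 Bond=134.6309
V0=32.3213

Risk-neutral probability p* = (R−d)/(u−d) = (1.2−0.83)/(1.41−0.83) = 0.6379.
Payoff layer (t=2): V(2,0)=120.8543, V(2,1)=66.4561, V(2,2)=0.0000
Node (1,0) S=93.7900: V=(p*·66.4561+(1−p*)·120.8543)/1.2=71.7933; Δ=(66.4561−120.8543)/(132.2439−77.8457)=-1.0000; B=V−Δ·S=165.5833
Node (1,1) S=159.3300: V=(p*·0.0000+(1−p*)·66.4561)/1.2=20.0514; Δ=(0.0000−66.4561)/(224.6553−132.2439)=-0.7191; B=V−Δ·S=134.6309
Node (0,0) S=113.0000: V=(p*·20.0514+(1−p*)·71.7933)/1.2=32.3213; Δ=(20.0514−71.7933)/(159.3300−93.7900)=-0.7895; B=V−Δ·S=121.5315
Check: Δ(0,0)·S0 + B(0,0) = 32.3213 = V0.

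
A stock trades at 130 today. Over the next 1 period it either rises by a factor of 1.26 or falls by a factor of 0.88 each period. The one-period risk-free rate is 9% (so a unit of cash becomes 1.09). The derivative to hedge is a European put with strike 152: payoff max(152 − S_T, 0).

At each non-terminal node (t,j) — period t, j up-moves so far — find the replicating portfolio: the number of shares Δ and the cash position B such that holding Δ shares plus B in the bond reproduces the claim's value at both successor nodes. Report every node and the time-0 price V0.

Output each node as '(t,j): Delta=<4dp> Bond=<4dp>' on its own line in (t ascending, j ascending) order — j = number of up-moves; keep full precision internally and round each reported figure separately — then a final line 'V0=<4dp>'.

(0,0): Delta=-0.7611 Bond=114.3795
V0=15.4322

The replicating-portfolio and risk-neutral prices coincide; use p* = (1.09−0.88)/(1.26−0.88) = 0.5526 for the latter.
Terminal values V(1,·): V(1,0)=37.6000, V(1,1)=0.0000
  t=0,j=0: stock 130.0000 → up 163.8000 (V=0.0000), down 114.4000 (V=37.6000). Price 15.4322; hedge Δ=-0.7611, bond B=114.3795.
Each (Δ,B) replicates both successor values, so the strategy is self-financing and V0 is arbitrage-free.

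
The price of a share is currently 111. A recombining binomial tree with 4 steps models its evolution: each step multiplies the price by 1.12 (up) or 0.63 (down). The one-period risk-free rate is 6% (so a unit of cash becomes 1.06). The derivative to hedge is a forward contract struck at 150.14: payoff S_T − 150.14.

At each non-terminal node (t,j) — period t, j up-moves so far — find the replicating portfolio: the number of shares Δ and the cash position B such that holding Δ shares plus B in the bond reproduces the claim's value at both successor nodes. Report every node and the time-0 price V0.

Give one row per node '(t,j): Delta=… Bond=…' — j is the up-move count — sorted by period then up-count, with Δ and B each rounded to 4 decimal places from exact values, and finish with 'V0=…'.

(0,0): Delta=1.0000 Bond=-118.9249
(1,0): Delta=1.0000 Bond=-126.0604
(1,1): Delta=1.0000 Bond=-126.0604
(2,0): Delta=1.0000 Bond=-133.6241
(2,1): Delta=1.0000 Bond=-133.6241
(2,2): Delta=1.0000 Bond=-133.6241
(3,0): Delta=1.0000 Bond=-141.6415
(3,1): Delta=1.0000 Bond=-141.6415
(3,2): Delta=1.0000 Bond=-141.6415
(3,3): Delta=1.0000 Bond=-141.6415
V0=-7.9249

The replicating-portfolio and risk-neutral prices coincide; use p* = (1.06−0.63)/(1.12−0.63) = 0.8776 for the latter.
Terminal payoffs: V(4,0)=-132.6542, V(4,1)=-119.0542, V(4,2)=-94.8763, V(4,3)=-51.8934, V(4,4)=24.5206
(3,0): S=27.7552. Δ = (V_up−V_dn)/(S_up−S_dn) = (-119.0542−-132.6542)/(31.0858−17.4858) = 1.0000. V = [p*·-119.0542 + (1−p*)·-132.6542]/1.06 = -113.8863. B = V − Δ·S = -141.6415.
(3,1): S=49.3426. Δ = (V_up−V_dn)/(S_up−S_dn) = (-94.8763−-119.0542)/(55.2637−31.0858) = 1.0000. V = [p*·-94.8763 + (1−p*)·-119.0542]/1.06 = -92.2989. B = V − Δ·S = -141.6415.
(3,2): S=87.7202. Δ = (V_up−V_dn)/(S_up−S_dn) = (-51.8934−-94.8763)/(98.2466−55.2637) = 1.0000. V = [p*·-51.8934 + (1−p*)·-94.8763]/1.06 = -53.9213. B = V − Δ·S = -141.6415.
(3,3): S=155.9470. Δ = (V_up−V_dn)/(S_up−S_dn) = (24.5206−-51.8934)/(174.6606−98.2466) = 1.0000. V = [p*·24.5206 + (1−p*)·-51.8934]/1.06 = 14.3055. B = V − Δ·S = -141.6415.
(2,0): S=44.0559. Δ = (V_up−V_dn)/(S_up−S_dn) = (-92.2989−-113.8863)/(49.3426−27.7552) = 1.0000. V = [p*·-92.2989 + (1−p*)·-113.8863]/1.06 = -89.5682. B = V − Δ·S = -133.6241.
(2,1): S=78.3216. Δ = (V_up−V_dn)/(S_up−S_dn) = (-53.9213−-92.2989)/(87.7202−49.3426) = 1.0000. V = [p*·-53.9213 + (1−p*)·-92.2989]/1.06 = -55.3025. B = V − Δ·S = -133.6241.
(2,2): S=139.2384. Δ = (V_up−V_dn)/(S_up−S_dn) = (14.3055−-53.9213)/(155.9470−87.7202) = 1.0000. V = [p*·14.3055 + (1−p*)·-53.9213]/1.06 = 5.6143. B = V − Δ·S = -133.6241.
(1,0): S=69.9300. Δ = (V_up−V_dn)/(S_up−S_dn) = (-55.3025−-89.5682)/(78.3216−44.0559) = 1.0000. V = [p*·-55.3025 + (1−p*)·-89.5682]/1.06 = -56.1304. B = V − Δ·S = -126.0604.
(1,1): S=124.3200. Δ = (V_up−V_dn)/(S_up−S_dn) = (5.6143−-55.3025)/(139.2384−78.3216) = 1.0000. V = [p*·5.6143 + (1−p*)·-55.3025]/1.06 = -1.7404. B = V − Δ·S = -126.0604.
(0,0): S=111.0000. Δ = (V_up−V_dn)/(S_up−S_dn) = (-1.7404−-56.1304)/(124.3200−69.9300) = 1.0000. V = [p*·-1.7404 + (1−p*)·-56.1304]/1.06 = -7.9249. B = V − Δ·S = -118.9249.
Self-financing check: at every node Δ·S+B equals the discounted successor values.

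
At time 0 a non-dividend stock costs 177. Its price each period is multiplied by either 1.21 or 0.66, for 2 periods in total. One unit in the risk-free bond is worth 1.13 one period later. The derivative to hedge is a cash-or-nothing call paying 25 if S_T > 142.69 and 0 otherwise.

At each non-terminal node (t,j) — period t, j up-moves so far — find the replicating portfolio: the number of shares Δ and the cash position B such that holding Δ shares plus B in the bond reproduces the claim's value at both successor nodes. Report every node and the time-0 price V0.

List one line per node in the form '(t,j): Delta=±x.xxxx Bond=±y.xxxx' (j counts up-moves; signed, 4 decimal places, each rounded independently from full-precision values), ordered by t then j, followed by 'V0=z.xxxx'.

Risk-neutral probability p* = (R−d)/(u−d) = (1.13−0.66)/(1.21−0.66) = 0.8545.
Terminal payoffs: V(2,0)=0.0000, V(2,1)=0.0000, V(2,2)=25.0000
Node (1,0) S=116.8200: V=(p*·0.0000+(1−p*)·0.0000)/1.13=0.0000; Δ=(0.0000−0.0000)/(141.3522−77.1012)=0.0000; B=V−Δ·S=0.0000
Node (1,1) S=214.1700: V=(p*·25.0000+(1−p*)·0.0000)/1.13=18.9059; Δ=(25.0000−0.0000)/(259.1457−141.3522)=0.2122; B=V−Δ·S=-26.5487
Node (0,0) S=177.0000: V=(p*·18.9059+(1−p*)·0.0000)/1.13=14.2973; Δ=(18.9059−0.0000)/(214.1700−116.8200)=0.1942; B=V−Δ·S=-20.0770
The time-0 hedge costs 14.2973, which is the no-arbitrage price.

(0,0): Delta=0.1942 Bond=-20.0770
(1,0): Delta=0.0000 Bond=0.0000
(1,1): Delta=0.2122 Bond=-26.5487
V0=14.2973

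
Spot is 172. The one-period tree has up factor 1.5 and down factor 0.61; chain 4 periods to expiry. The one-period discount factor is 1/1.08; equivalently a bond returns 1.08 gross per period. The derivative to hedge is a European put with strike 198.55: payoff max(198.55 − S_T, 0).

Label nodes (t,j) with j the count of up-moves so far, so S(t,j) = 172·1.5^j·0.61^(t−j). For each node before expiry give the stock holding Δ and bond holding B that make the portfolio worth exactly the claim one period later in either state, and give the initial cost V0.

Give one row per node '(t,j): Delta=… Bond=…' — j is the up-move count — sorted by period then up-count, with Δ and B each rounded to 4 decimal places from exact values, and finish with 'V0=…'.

(0,0): Delta=-0.2869 Bond=93.5068
(1,0): Delta=-0.6017 Bond=134.0123
(1,1): Delta=-0.1726 Bond=71.4756
(2,0): Delta=-1.0000 Bond=170.2246
(2,1): Delta=-0.4570 Bond=121.9539
(2,2): Delta=-0.0692 Bond=37.1951
(3,0): Delta=-1.0000 Bond=183.8426
(3,1): Delta=-1.0000 Bond=183.8426
(3,2): Delta=-0.2596 Bond=85.1238
(3,3): Delta=0.0000 Bond=0.0000
V0=44.1527

Under the risk-neutral measure, an up-move has probability p* = (R−d)/(u−d) = 0.5281 and values discount at R = 1.08.
At expiry t=4: V(4,0)=174.7352, V(4,1)=139.9889, V(4,2)=54.5473, V(4,3)=0.0000, V(4,4)=0.0000
Node (3,0) S=39.0407: V=(p*·139.9889+(1−p*)·174.7352)/1.08=144.8019; Δ=(139.9889−174.7352)/(58.5611−23.8148)=-1.0000; B=V−Δ·S=183.8426
Node (3,1) S=96.0018: V=(p*·54.5473+(1−p*)·139.9889)/1.08=87.8408; Δ=(54.5473−139.9889)/(144.0027−58.5611)=-1.0000; B=V−Δ·S=183.8426
Node (3,2) S=236.0700: V=(p*·0.0000+(1−p*)·54.5473)/1.08=23.8347; Δ=(0.0000−54.5473)/(354.1050−144.0027)=-0.2596; B=V−Δ·S=85.1238
Node (3,3) S=580.5000: V=(p*·0.0000+(1−p*)·0.0000)/1.08=0.0000; Δ=(0.0000−0.0000)/(870.7500−354.1050)=0.0000; B=V−Δ·S=0.0000
Node (2,0) S=64.0012: V=(p*·87.8408+(1−p*)·144.8019)/1.08=106.2234; Δ=(87.8408−144.8019)/(96.0018−39.0407)=-1.0000; B=V−Δ·S=170.2246
Node (2,1) S=157.3800: V=(p*·23.8347+(1−p*)·87.8408)/1.08=50.0368; Δ=(23.8347−87.8408)/(236.0700−96.0018)=-0.4570; B=V−Δ·S=121.9539
Node (2,2) S=387.0000: V=(p*·0.0000+(1−p*)·23.8347)/1.08=10.4146; Δ=(0.0000−23.8347)/(580.5000−236.0700)=-0.0692; B=V−Δ·S=37.1951
Node (1,0) S=104.9200: V=(p*·50.0368+(1−p*)·106.2234)/1.08=70.8814; Δ=(50.0368−106.2234)/(157.3800−64.0012)=-0.6017; B=V−Δ·S=134.0123
Node (1,1) S=258.0000: V=(p*·10.4146+(1−p*)·50.0368)/1.08=26.9563; Δ=(10.4146−50.0368)/(387.0000−157.3800)=-0.1726; B=V−Δ·S=71.4756
Node (0,0) S=172.0000: V=(p*·26.9563+(1−p*)·70.8814)/1.08=44.1527; Δ=(26.9563−70.8814)/(258.0000−104.9200)=-0.2869; B=V−Δ·S=93.5068
Root portfolio cost Δ·172+B reproduces V0=44.1527.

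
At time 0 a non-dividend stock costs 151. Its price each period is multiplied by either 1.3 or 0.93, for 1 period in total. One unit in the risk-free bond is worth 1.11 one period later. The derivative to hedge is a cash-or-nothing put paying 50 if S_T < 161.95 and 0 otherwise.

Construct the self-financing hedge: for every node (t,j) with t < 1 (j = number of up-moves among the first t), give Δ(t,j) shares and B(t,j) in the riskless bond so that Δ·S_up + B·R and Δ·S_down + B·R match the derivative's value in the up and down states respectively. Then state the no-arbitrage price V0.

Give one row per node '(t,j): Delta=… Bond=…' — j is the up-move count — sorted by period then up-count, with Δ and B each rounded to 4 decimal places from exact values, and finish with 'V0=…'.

Since d<R<u, set p* = (R−d)/(u−d) = 0.4865; price each node as the discounted p*-expectation of its children.
Payoff layer (t=1): V(1,0)=50.0000, V(1,1)=0.0000
Node (0,0) S=151.0000: V=(p*·0.0000+(1−p*)·50.0000)/1.11=23.1312; Δ=(0.0000−50.0000)/(196.3000−140.4300)=-0.8949; B=V−Δ·S=158.2664
Each (Δ,B) replicates both successor values, so the strategy is self-financing and V0 is arbitrage-free.

(0,0): Delta=-0.8949 Bond=158.2664
V0=23.1312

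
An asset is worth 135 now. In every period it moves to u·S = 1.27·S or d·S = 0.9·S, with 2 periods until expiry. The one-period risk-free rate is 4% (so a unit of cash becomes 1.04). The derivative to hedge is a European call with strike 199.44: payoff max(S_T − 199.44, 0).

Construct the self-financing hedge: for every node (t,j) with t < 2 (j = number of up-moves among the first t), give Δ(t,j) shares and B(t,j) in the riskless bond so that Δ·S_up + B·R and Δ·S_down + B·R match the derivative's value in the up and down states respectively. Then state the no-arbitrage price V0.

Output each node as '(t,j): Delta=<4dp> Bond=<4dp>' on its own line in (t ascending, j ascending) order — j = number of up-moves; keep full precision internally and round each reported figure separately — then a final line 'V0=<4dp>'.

(0,0): Delta=0.1333 Bond=-15.5735
(1,0): Delta=0.0000 Bond=0.0000
(1,1): Delta=0.2885 Bond=-42.8050
V0=2.4225

No-arbitrage ⇒ martingale measure with p* = (R−d)/(u−d) = 0.3784.
Terminal values V(2,·): V(2,0)=0.0000, V(2,1)=0.0000, V(2,2)=18.3015
Node (1,0) S=121.5000: V=(p*·0.0000+(1−p*)·0.0000)/1.04=0.0000; Δ=(0.0000−0.0000)/(154.3050−109.3500)=0.0000; B=V−Δ·S=0.0000
Node (1,1) S=171.4500: V=(p*·18.3015+(1−p*)·0.0000)/1.04=6.6585; Δ=(18.3015−0.0000)/(217.7415−154.3050)=0.2885; B=V−Δ·S=-42.8050
Node (0,0) S=135.0000: V=(p*·6.6585+(1−p*)·0.0000)/1.04=2.4225; Δ=(6.6585−0.0000)/(171.4500−121.5000)=0.1333; B=V−Δ·S=-15.5735
Self-financing check: at every node Δ·S+B equals the discounted successor values.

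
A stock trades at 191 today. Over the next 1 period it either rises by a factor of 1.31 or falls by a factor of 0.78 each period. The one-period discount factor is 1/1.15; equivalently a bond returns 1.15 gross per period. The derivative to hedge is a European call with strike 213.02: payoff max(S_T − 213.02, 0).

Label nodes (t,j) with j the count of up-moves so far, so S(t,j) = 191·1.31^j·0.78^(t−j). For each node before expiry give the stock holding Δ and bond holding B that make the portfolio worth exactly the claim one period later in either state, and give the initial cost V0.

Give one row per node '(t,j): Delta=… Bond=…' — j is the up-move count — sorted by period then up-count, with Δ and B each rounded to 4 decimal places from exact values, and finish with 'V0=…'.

(0,0): Delta=0.3674 Bond=-47.5934
V0=22.5764

Since d<R<u, set p* = (R−d)/(u−d) = 0.6981; price each node as the discounted p*-expectation of its children.
At expiry t=1: V(1,0)=0.0000, V(1,1)=37.1900
(0,0): S=191.0000. Δ = (V_up−V_dn)/(S_up−S_dn) = (37.1900−0.0000)/(250.2100−148.9800) = 0.3674. V = [p*·37.1900 + (1−p*)·0.0000]/1.15 = 22.5764. B = V − Δ·S = -47.5934.
Root portfolio cost Δ·191+B reproduces V0=22.5764.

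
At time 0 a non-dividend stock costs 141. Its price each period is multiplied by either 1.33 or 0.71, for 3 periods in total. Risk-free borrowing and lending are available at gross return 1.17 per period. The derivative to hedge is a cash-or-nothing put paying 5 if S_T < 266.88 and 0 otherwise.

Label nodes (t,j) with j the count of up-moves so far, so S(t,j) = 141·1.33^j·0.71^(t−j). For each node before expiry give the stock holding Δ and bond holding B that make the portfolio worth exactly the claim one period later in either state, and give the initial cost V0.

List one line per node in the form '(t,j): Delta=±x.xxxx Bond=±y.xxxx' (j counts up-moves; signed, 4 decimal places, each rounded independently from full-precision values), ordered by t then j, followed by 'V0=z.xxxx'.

(0,0): Delta=-0.0230 Bond=5.0898
(1,0): Delta=0.0000 Bond=3.6526
(1,1): Delta=-0.0273 Bond=6.7559
(2,0): Delta=0.0000 Bond=4.2735
(2,1): Delta=0.0000 Bond=4.2735
(2,2): Delta=-0.0323 Bond=9.1674
V0=1.8469

Under the risk-neutral measure, an up-move has probability p* = (R−d)/(u−d) = 0.7419 and values discount at R = 1.17.
Terminal values V(3,·): V(3,0)=5.0000, V(3,1)=5.0000, V(3,2)=5.0000, V(3,3)=0.0000
Node (2,0) S=71.0781: V=(p*·5.0000+(1−p*)·5.0000)/1.17=4.2735; Δ=(5.0000−5.0000)/(94.5339−50.4655)=0.0000; B=V−Δ·S=4.2735
Node (2,1) S=133.1463: V=(p*·5.0000+(1−p*)·5.0000)/1.17=4.2735; Δ=(5.0000−5.0000)/(177.0846−94.5339)=0.0000; B=V−Δ·S=4.2735
Node (2,2) S=249.4149: V=(p*·0.0000+(1−p*)·5.0000)/1.17=1.1028; Δ=(0.0000−5.0000)/(331.7218−177.0846)=-0.0323; B=V−Δ·S=9.1674
Node (1,0) S=100.1100: V=(p*·4.2735+(1−p*)·4.2735)/1.17=3.6526; Δ=(4.2735−4.2735)/(133.1463−71.0781)=0.0000; B=V−Δ·S=3.6526
Node (1,1) S=187.5300: V=(p*·1.1028+(1−p*)·4.2735)/1.17=1.6419; Δ=(1.1028−4.2735)/(249.4149−133.1463)=-0.0273; B=V−Δ·S=6.7559
Node (0,0) S=141.0000: V=(p*·1.6419+(1−p*)·3.6526)/1.17=1.8469; Δ=(1.6419−3.6526)/(187.5300−100.1100)=-0.0230; B=V−Δ·S=5.0898
Each (Δ,B) replicates both successor values, so the strategy is self-financing and V0 is arbitrage-free.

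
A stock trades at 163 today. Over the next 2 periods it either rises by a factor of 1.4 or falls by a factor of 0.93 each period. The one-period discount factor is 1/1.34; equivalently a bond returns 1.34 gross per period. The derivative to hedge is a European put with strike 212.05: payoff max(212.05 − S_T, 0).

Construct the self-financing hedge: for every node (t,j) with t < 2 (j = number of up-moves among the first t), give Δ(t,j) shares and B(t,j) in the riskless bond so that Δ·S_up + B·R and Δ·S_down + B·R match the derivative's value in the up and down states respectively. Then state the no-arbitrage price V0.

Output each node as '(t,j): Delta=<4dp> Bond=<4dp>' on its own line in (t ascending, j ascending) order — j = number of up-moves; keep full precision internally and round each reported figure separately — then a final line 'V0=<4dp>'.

(0,0): Delta=-0.0884 Bond=15.0511
(1,0): Delta=-0.9975 Bond=157.9864
(1,1): Delta=0.0000 Bond=0.0000
V0=0.6450

No-arbitrage ⇒ martingale measure with p* = (R−d)/(u−d) = 0.8723.
At expiry t=2: V(2,0)=71.0713, V(2,1)=0.0000, V(2,2)=0.0000
  t=1,j=0: stock 151.5900 → up 212.2260 (V=0.0000), down 140.9787 (V=71.0713). Price 6.7708; hedge Δ=-0.9975, bond B=157.9864.
  t=1,j=1: stock 228.2000 → up 319.4800 (V=0.0000), down 212.2260 (V=0.0000). Price 0.0000; hedge Δ=0.0000, bond B=0.0000.
  t=0,j=0: stock 163.0000 → up 228.2000 (V=0.0000), down 151.5900 (V=6.7708). Price 0.6450; hedge Δ=-0.0884, bond B=15.0511.
The time-0 hedge costs 0.6450, which is the no-arbitrage price.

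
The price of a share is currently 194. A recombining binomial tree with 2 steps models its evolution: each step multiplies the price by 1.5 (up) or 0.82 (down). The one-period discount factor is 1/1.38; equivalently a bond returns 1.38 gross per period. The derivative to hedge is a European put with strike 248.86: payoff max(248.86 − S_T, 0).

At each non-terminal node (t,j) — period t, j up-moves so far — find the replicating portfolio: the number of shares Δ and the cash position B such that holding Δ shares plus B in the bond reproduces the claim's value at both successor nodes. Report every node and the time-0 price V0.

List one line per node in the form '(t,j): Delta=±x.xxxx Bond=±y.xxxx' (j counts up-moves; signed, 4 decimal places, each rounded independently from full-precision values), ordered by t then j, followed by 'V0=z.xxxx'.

(0,0): Delta=-0.1512 Bond=32.8285
(1,0): Delta=-1.0000 Bond=180.3333
(1,1): Delta=-0.0517 Bond=16.3683
V0=3.4993

Risk-neutral probability p* = (R−d)/(u−d) = (1.38−0.82)/(1.5−0.82) = 0.8235.
Terminal payoffs: V(2,0)=118.4144, V(2,1)=10.2400, V(2,2)=0.0000
Node (1,0) S=159.0800: V=(p*·10.2400+(1−p*)·118.4144)/1.38=21.2533; Δ=(10.2400−118.4144)/(238.6200−130.4456)=-1.0000; B=V−Δ·S=180.3333
Node (1,1) S=291.0000: V=(p*·0.0000+(1−p*)·10.2400)/1.38=1.3095; Δ=(0.0000−10.2400)/(436.5000−238.6200)=-0.0517; B=V−Δ·S=16.3683
Node (0,0) S=194.0000: V=(p*·1.3095+(1−p*)·21.2533)/1.38=3.4993; Δ=(1.3095−21.2533)/(291.0000−159.0800)=-0.1512; B=V−Δ·S=32.8285
Each (Δ,B) replicates both successor values, so the strategy is self-financing and V0 is arbitrage-free.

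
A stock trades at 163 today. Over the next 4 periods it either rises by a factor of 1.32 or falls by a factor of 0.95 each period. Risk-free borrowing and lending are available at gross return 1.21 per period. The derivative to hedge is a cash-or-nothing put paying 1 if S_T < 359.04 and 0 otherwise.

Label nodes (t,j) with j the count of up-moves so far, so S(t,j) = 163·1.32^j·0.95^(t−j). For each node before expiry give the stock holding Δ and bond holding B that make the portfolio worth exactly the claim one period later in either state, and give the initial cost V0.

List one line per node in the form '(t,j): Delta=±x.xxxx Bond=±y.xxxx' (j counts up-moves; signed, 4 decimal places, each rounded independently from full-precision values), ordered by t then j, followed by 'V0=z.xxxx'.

Since d<R<u, set p* = (R−d)/(u−d) = 0.7027; price each node as the discounted p*-expectation of its children.
Terminal values V(4,·): V(4,0)=1.0000, V(4,1)=1.0000, V(4,2)=1.0000, V(4,3)=1.0000, V(4,4)=0.0000
Node (3,0) S=139.7521: V=(p*·1.0000+(1−p*)·1.0000)/1.21=0.8264; Δ=(1.0000−1.0000)/(184.4728−132.7645)=0.0000; B=V−Δ·S=0.8264
Node (3,1) S=194.1819: V=(p*·1.0000+(1−p*)·1.0000)/1.21=0.8264; Δ=(1.0000−1.0000)/(256.3201−184.4728)=0.0000; B=V−Δ·S=0.8264
Node (3,2) S=269.8106: V=(p*·1.0000+(1−p*)·1.0000)/1.21=0.8264; Δ=(1.0000−1.0000)/(356.1500−256.3201)=0.0000; B=V−Δ·S=0.8264
Node (3,3) S=374.8948: V=(p*·0.0000+(1−p*)·1.0000)/1.21=0.2457; Δ=(0.0000−1.0000)/(494.8611−356.1500)=-0.0072; B=V−Δ·S=2.9484
Node (2,0) S=147.1075: V=(p*·0.8264+(1−p*)·0.8264)/1.21=0.6830; Δ=(0.8264−0.8264)/(194.1819−139.7521)=0.0000; B=V−Δ·S=0.6830
Node (2,1) S=204.4020: V=(p*·0.8264+(1−p*)·0.8264)/1.21=0.6830; Δ=(0.8264−0.8264)/(269.8106−194.1819)=0.0000; B=V−Δ·S=0.6830
Node (2,2) S=284.0112: V=(p*·0.2457+(1−p*)·0.8264)/1.21=0.3457; Δ=(0.2457−0.8264)/(374.8948−269.8106)=-0.0055; B=V−Δ·S=1.9153
Node (1,0) S=154.8500: V=(p*·0.6830+(1−p*)·0.6830)/1.21=0.5645; Δ=(0.6830−0.6830)/(204.4020−147.1075)=0.0000; B=V−Δ·S=0.5645
Node (1,1) S=215.1600: V=(p*·0.3457+(1−p*)·0.6830)/1.21=0.3686; Δ=(0.3457−0.6830)/(284.0112−204.4020)=-0.0042; B=V−Δ·S=1.2801
Node (0,0) S=163.0000: V=(p*·0.3686+(1−p*)·0.5645)/1.21=0.3528; Δ=(0.3686−0.5645)/(215.1600−154.8500)=-0.0032; B=V−Δ·S=0.8821
Self-financing check: at every node Δ·S+B equals the discounted successor values.

(0,0): Delta=-0.0032 Bond=0.8821
(1,0): Delta=0.0000 Bond=0.5645
(1,1): Delta=-0.0042 Bond=1.2801
(2,0): Delta=0.0000 Bond=0.6830
(2,1): Delta=0.0000 Bond=0.6830
(2,2): Delta=-0.0055 Bond=1.9153
(3,0): Delta=0.0000 Bond=0.8264
(3,1): Delta=0.0000 Bond=0.8264
(3,2): Delta=0.0000 Bond=0.8264
(3,3): Delta=-0.0072 Bond=2.9484
V0=0.3528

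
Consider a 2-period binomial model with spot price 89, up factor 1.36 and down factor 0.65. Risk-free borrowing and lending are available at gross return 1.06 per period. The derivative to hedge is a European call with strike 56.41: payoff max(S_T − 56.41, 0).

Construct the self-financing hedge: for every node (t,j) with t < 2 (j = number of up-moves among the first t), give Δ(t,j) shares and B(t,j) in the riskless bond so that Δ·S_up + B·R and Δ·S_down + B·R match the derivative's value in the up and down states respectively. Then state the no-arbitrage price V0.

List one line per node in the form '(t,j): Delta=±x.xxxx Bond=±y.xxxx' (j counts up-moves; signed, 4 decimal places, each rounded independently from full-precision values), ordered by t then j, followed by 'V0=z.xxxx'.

(0,0): Delta=0.8814 Bond=-36.6571
(1,0): Delta=0.5421 Bond=-19.2305
(1,1): Delta=1.0000 Bond=-53.2170
V0=41.7837

No-arbitrage ⇒ martingale measure with p* = (R−d)/(u−d) = 0.5775.
Payoff layer (t=2): V(2,0)=0.0000, V(2,1)=22.2660, V(2,2)=108.2044
Node (1,0) S=57.8500: V=(p*·22.2660+(1−p*)·0.0000)/1.06=12.1300; Δ=(22.2660−0.0000)/(78.6760−37.6025)=0.5421; B=V−Δ·S=-19.2305
Node (1,1) S=121.0400: V=(p*·108.2044+(1−p*)·22.2660)/1.06=67.8230; Δ=(108.2044−22.2660)/(164.6144−78.6760)=1.0000; B=V−Δ·S=-53.2170
Node (0,0) S=89.0000: V=(p*·67.8230+(1−p*)·12.1300)/1.06=41.7837; Δ=(67.8230−12.1300)/(121.0400−57.8500)=0.8814; B=V−Δ·S=-36.6571
Each (Δ,B) replicates both successor values, so the strategy is self-financing and V0 is arbitrage-free.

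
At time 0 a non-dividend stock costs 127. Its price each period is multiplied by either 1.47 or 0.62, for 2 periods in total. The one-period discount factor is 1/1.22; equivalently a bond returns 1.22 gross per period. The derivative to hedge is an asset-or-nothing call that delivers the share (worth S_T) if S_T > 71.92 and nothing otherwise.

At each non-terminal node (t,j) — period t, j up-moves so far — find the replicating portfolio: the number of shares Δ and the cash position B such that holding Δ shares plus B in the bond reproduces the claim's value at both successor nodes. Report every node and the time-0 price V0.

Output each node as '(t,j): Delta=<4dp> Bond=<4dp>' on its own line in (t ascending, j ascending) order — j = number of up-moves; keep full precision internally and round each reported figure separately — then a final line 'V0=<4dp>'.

Risk-neutral probability p* = (R−d)/(u−d) = (1.22−0.62)/(1.47−0.62) = 0.7059.
Terminal values V(2,·): V(2,0)=0.0000, V(2,1)=115.7478, V(2,2)=274.4343
  t=1,j=0: stock 78.7400 → up 115.7478 (V=115.7478), down 48.8188 (V=0.0000). Price 66.9708; hedge Δ=1.7294, bond B=-69.2031.
  t=1,j=1: stock 186.6900 → up 274.4343 (V=274.4343), down 115.7478 (V=115.7478). Price 186.6900; hedge Δ=1.0000, bond B=0.0000.
  t=0,j=0: stock 127.0000 → up 186.6900 (V=186.6900), down 78.7400 (V=66.9708). Price 124.1627; hedge Δ=1.1090, bond B=-16.6835.
Root portfolio cost Δ·127+B reproduces V0=124.1627.

(0,0): Delta=1.1090 Bond=-16.6835
(1,0): Delta=1.7294 Bond=-69.2031
(1,1): Delta=1.0000 Bond=0.0000
V0=124.1627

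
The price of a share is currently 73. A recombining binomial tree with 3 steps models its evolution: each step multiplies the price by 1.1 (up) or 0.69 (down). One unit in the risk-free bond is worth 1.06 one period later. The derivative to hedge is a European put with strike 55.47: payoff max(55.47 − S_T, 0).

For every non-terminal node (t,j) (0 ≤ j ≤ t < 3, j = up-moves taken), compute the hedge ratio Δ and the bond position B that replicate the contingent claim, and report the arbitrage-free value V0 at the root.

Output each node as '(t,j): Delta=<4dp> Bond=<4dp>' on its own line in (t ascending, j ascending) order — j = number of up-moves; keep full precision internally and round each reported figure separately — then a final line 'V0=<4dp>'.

(0,0): Delta=-0.0943 Bond=7.2813
(1,0): Delta=-0.7742 Bond=41.9640
(1,1): Delta=-0.0482 Bond=4.0160
(2,0): Delta=-1.0000 Bond=52.3302
(2,1): Delta=-0.7589 Bond=43.6334
(2,2): Delta=0.0000 Bond=0.0000
V0=0.3975

No-arbitrage ⇒ martingale measure with p* = (R−d)/(u−d) = 0.9024.
Terminal values V(3,·): V(3,0)=31.4888, V(3,1)=17.2392, V(3,2)=0.0000, V(3,3)=0.0000
  t=2,j=0: stock 34.7553 → up 38.2308 (V=17.2392), down 23.9812 (V=31.4888). Price 17.5749; hedge Δ=-1.0000, bond B=52.3302.
  t=2,j=1: stock 55.4070 → up 60.9477 (V=0.0000), down 38.2308 (V=17.2392). Price 1.5867; hedge Δ=-0.7589, bond B=43.6334.
  t=2,j=2: stock 88.3300 → up 97.1630 (V=0.0000), down 60.9477 (V=0.0000). Price 0.0000; hedge Δ=0.0000, bond B=0.0000.
  t=1,j=0: stock 50.3700 → up 55.4070 (V=1.5867), down 34.7553 (V=17.5749). Price 2.9684; hedge Δ=-0.7742, bond B=41.9640.
  t=1,j=1: stock 80.3000 → up 88.3300 (V=0.0000), down 55.4070 (V=1.5867). Price 0.1460; hedge Δ=-0.0482, bond B=4.0160.
  t=0,j=0: stock 73.0000 → up 80.3000 (V=0.1460), down 50.3700 (V=2.9684). Price 0.3975; hedge Δ=-0.0943, bond B=7.2813.
Each (Δ,B) replicates both successor values, so the strategy is self-financing and V0 is arbitrage-free.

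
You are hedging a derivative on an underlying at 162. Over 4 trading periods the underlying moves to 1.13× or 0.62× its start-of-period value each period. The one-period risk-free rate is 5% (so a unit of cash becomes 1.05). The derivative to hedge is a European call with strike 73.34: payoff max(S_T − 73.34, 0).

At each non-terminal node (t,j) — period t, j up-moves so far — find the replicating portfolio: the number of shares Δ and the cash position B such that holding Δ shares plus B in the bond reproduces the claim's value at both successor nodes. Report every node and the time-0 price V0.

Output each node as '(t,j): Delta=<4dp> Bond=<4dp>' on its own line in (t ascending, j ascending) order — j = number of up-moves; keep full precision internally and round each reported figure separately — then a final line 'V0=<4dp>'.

Under the risk-neutral measure, an up-move has probability p* = (R−d)/(u−d) = 0.8431 and values discount at R = 1.05.
Payoff layer (t=4): V(4,0)=0.0000, V(4,1)=0.0000, V(4,2)=6.1761, V(4,3)=71.5846, V(4,4)=190.7967
  t=3,j=0: stock 38.6091 → up 43.6283 (V=0.0000), down 23.9377 (V=0.0000). Price 0.0000; hedge Δ=0.0000, bond B=0.0000.
  t=3,j=1: stock 70.3683 → up 79.5161 (V=6.1761), down 43.6283 (V=0.0000). Price 4.9594; hedge Δ=0.1721, bond B=-7.1507.
  t=3,j=2: stock 128.2518 → up 144.9246 (V=71.5846), down 79.5161 (V=6.1761). Price 58.4042; hedge Δ=1.0000, bond B=-69.8476.
  t=3,j=3: stock 233.7493 → up 264.1367 (V=190.7967), down 144.9246 (V=71.5846). Price 163.9017; hedge Δ=1.0000, bond B=-69.8476.
  t=2,j=0: stock 62.2728 → up 70.3683 (V=4.9594), down 38.6091 (V=0.0000). Price 3.9823; hedge Δ=0.1562, bond B=-5.7419.
  t=2,j=1: stock 113.4972 → up 128.2518 (V=58.4042), down 70.3683 (V=4.9594). Price 47.6388; hedge Δ=0.9233, bond B=-57.1551.
  t=2,j=2: stock 206.8578 → up 233.7493 (V=163.9017), down 128.2518 (V=58.4042). Price 140.3363; hedge Δ=1.0000, bond B=-66.5215.
  t=1,j=0: stock 100.4400 → up 113.4972 (V=47.6388), down 62.2728 (V=3.9823). Price 38.8483; hedge Δ=0.8523, bond B=-46.7526.
  t=1,j=1: stock 183.0600 → up 206.8578 (V=140.3363), down 113.4972 (V=47.6388). Price 119.8052; hedge Δ=0.9929, bond B=-61.9546.
  t=0,j=0: stock 162.0000 → up 183.0600 (V=119.8052), down 100.4400 (V=38.8483). Price 102.0058; hedge Δ=0.9799, bond B=-56.7333.
Each (Δ,B) replicates both successor values, so the strategy is self-financing and V0 is arbitrage-free.

(0,0): Delta=0.9799 Bond=-56.7333
(1,0): Delta=0.8523 Bond=-46.7526
(1,1): Delta=0.9929 Bond=-61.9546
(2,0): Delta=0.1562 Bond=-5.7419
(2,1): Delta=0.9233 Bond=-57.1551
(2,2): Delta=1.0000 Bond=-66.5215
(3,0): Delta=0.0000 Bond=0.0000
(3,1): Delta=0.1721 Bond=-7.1507
(3,2): Delta=1.0000 Bond=-69.8476
(3,3): Delta=1.0000 Bond=-69.8476
V0=102.0058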